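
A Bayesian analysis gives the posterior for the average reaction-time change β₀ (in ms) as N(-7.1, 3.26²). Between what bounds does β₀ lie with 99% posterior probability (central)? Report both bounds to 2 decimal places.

The posterior is symmetric, so the 99% equal-tailed interval is β₀ = -7.1 ± z·3.26 with z = 2.576.
Half-width: 2.576 × 3.26 = 8.40.
-7.1 − 8.40 = -15.50; -7.1 + 8.40 = 1.30.

[-15.50, 1.30]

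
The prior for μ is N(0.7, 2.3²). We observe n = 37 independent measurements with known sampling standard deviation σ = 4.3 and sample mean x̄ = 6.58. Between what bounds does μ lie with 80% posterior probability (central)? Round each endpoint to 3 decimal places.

Posterior precision = 1/2.3² + 37/4.3² = 0.1890 + 2.0011 = 2.1901, so posterior SD = 0.6757.
Posterior mean = (0.7/2.3² + 37·6.58/4.3²) / 2.1901 = 6.0725.
Interval: 6.0725 ± 1.282 × 0.6757 → [5.207, 6.938].

[5.207, 6.938]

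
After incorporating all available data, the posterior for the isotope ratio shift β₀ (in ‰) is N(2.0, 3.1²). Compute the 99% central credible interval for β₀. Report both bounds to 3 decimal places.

[-5.985, 9.985]

The posterior is symmetric, so the 99% equal-tailed interval is β₀ = 2.0 ± z·3.1 with z = 2.576.
Half-width: 2.576 × 3.1 = 7.985.
2.0 − 7.985 = -5.985; 2.0 + 7.985 = 9.985.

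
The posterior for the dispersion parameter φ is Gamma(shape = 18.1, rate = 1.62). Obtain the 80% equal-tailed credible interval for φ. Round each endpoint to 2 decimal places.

Posterior: Gamma(shape 18.1, rate 1.62).
Equal-tailed 80% interval: Gamma(18.1, 1.62) quantiles at 0.1 and 0.9.
Posterior mean ≈ 11.17, SD ≈ 2.63; a Normal approximation gives roughly [7.81, 14.54].
Exact: lower = 7.97; upper = 14.64.

[7.97, 14.64]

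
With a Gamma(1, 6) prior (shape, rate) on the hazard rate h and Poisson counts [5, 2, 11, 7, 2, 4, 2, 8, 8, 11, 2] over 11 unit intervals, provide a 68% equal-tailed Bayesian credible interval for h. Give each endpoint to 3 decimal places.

[3.243, 4.169]

Posterior: Gamma(1+62, 6+11) = Gamma(63, 17) (shape, rate).
Equal-tailed 68% interval: Gamma(63, 17) quantiles at 0.16 and 0.84.
Posterior mean ≈ 3.706, SD ≈ 0.467; a Normal approximation gives roughly [3.242, 4.170].
Exact: lower = 3.243; upper = 4.169.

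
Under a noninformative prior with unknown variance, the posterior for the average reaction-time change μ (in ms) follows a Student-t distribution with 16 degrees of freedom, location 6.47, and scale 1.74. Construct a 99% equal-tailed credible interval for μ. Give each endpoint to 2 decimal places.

The t_16 distribution is symmetric; the 99% interval is 6.47 ± t·1.74 with t_{0.995,16} = 2.921.
Half-width: 2.921 × 1.74 = 5.08.
6.47 − 5.08 = 1.39; 6.47 + 5.08 = 11.55.

[1.39, 11.55]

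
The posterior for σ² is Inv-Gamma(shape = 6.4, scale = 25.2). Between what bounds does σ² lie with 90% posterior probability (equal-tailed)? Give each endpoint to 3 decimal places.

Inverse-Gamma(6.4, 25.2) quantiles: F⁻¹(0.05) and F⁻¹(0.95).
Equivalently, 1/σ² ~ Gamma(6.4, rate = 25.2); invert its 0.95 and 0.05 quantiles.
Posterior mean ≈ 4.667, SD ≈ 2.225; a Normal approximation gives roughly [1.007, 8.326].
Exact: lower = 2.281; upper = 8.754.

[2.281, 8.754]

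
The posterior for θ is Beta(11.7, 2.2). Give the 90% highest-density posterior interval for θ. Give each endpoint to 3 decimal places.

[0.704, 0.985]

The posterior is unimodal and skewed, so the HPD interval has equal density at both endpoints and is the shortest 90% interval.
Solving f(0.704) = f(0.985) with F(0.985) − F(0.704) = 0.90 gives [0.704, 0.985].
For comparison, the equal-tailed interval is [0.662, 0.965]; the HPD is narrower and shifted toward the mode.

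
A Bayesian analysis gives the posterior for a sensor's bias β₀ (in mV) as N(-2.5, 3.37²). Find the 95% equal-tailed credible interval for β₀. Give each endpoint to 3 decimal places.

[-9.105, 4.105]

The posterior is symmetric, so the 95% equal-tailed interval is β₀ = -2.5 ± z·3.37 with z = 1.960.
Half-width: 1.960 × 3.37 = 6.605.
-2.5 − 6.605 = -9.105; -2.5 + 6.605 = 4.105.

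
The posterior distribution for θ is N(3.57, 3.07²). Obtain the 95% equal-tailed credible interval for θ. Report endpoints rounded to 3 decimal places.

[-2.447, 9.587]

The posterior is symmetric, so the 95% equal-tailed interval is θ = 3.57 ± z·3.07 with z = 1.960.
Half-width: 1.960 × 3.07 = 6.017.
3.57 − 6.017 = -2.447; 3.57 + 6.017 = 9.587.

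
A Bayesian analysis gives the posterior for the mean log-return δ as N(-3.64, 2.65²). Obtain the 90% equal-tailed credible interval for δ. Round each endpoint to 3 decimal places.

The posterior is symmetric, so the 90% equal-tailed interval is δ = -3.64 ± z·2.65 with z = 1.645.
Half-width: 1.645 × 2.65 = 4.359.
-3.64 − 4.359 = -7.999; -3.64 + 4.359 = 0.719.

[-7.999, 0.719]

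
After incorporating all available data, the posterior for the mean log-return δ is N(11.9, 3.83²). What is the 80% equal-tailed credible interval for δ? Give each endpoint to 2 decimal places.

[6.99, 16.81]

The posterior is symmetric, so the 80% equal-tailed interval is δ = 11.9 ± z·3.83 with z = 1.282.
Half-width: 1.282 × 3.83 = 4.91.
11.9 − 4.91 = 6.99; 11.9 + 4.91 = 16.81.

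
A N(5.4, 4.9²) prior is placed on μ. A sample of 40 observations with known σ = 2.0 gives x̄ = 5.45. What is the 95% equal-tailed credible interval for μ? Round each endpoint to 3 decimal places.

[4.831, 6.068]

Posterior precision = 1/4.9² + 40/2.0² = 0.0416 + 10.0000 = 10.0416, so posterior SD = 0.3156.
Posterior mean = (5.4/4.9² + 40·5.45/2.0²) / 10.0416 = 5.4498.
Interval: 5.4498 ± 1.960 × 0.3156 → [4.831, 6.068].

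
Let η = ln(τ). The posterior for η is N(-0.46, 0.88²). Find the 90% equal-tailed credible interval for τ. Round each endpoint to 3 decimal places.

On the log scale the 90% interval is -0.46 ± 1.645 × 0.88 = [-1.9075, 0.9875].
Exponentiate: [e^-1.9075, e^0.9875] = [0.148, 2.684].

[0.148, 2.684]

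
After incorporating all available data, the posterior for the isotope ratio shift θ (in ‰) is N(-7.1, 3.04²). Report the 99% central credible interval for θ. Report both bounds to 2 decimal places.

The posterior is symmetric, so the 99% equal-tailed interval is θ = -7.1 ± z·3.04 with z = 2.576.
Half-width: 2.576 × 3.04 = 7.83.
-7.1 − 7.83 = -14.93; -7.1 + 7.83 = 0.73.

[-14.93, 0.73]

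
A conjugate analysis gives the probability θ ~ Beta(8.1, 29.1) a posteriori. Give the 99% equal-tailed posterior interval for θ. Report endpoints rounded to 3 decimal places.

[0.078, 0.413]

Posterior: Beta(8.1, 29.1).
Equal-tailed 99% interval: the 0.005 and 0.995 quantiles of Beta(8.1, 29.1).
Posterior mean ≈ 0.218, SD ≈ 0.067; a Normal approximation gives roughly [0.046, 0.390].
Exact: F⁻¹(0.005) = 0.078; F⁻¹(0.995) = 0.413.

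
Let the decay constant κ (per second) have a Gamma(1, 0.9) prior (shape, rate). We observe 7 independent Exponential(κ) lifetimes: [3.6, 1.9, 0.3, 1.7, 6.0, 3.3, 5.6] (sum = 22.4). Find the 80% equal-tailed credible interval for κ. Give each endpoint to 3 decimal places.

Posterior: Gamma(1+7, 0.9+22.4) = Gamma(8, 23.3) (shape, rate).
Equal-tailed 80% interval: Gamma(8, 23.3) quantiles at 0.1 and 0.9.
Posterior mean ≈ 0.343, SD ≈ 0.121; a Normal approximation gives roughly [0.188, 0.499].
Exact: lower = 0.200; upper = 0.505.

[0.200, 0.505]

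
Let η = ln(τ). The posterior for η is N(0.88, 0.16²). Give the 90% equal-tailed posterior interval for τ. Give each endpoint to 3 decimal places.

[1.853, 3.137]

On the log scale the 90% interval is 0.88 ± 1.645 × 0.16 = [0.6168, 1.1432].
Exponentiate: [e^0.6168, e^1.1432] = [1.853, 3.137].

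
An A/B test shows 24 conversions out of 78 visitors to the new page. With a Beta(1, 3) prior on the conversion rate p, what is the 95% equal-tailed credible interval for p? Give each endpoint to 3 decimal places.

Posterior: Beta(1+24, 3+54) = Beta(25, 57).
Equal-tailed 95% interval: the 0.025 and 0.975 quantiles of Beta(25, 57).
Posterior mean ≈ 0.305, SD ≈ 0.051; a Normal approximation gives roughly [0.206, 0.404].
Exact: F⁻¹(0.025) = 0.211; F⁻¹(0.975) = 0.408.

[0.211, 0.408]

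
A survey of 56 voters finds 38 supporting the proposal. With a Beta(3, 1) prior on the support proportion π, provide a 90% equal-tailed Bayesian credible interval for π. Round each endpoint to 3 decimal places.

[0.582, 0.778]

Posterior: Beta(3+38, 1+18) = Beta(41, 19).
Equal-tailed 90% interval: the 0.05 and 0.95 quantiles of Beta(41, 19).
Posterior mean ≈ 0.683, SD ≈ 0.060; a Normal approximation gives roughly [0.585, 0.781].
Exact: F⁻¹(0.05) = 0.582; F⁻¹(0.95) = 0.778.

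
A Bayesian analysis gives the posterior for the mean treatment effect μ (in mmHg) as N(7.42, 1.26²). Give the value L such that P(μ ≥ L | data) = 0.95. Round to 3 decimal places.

Need L with P(μ ≥ L) = 0.95: L = 7.42 − z_{0.05}·1.26.
z = 1.645; L = 7.42 − 1.645 × 1.26 = 5.347.

5.347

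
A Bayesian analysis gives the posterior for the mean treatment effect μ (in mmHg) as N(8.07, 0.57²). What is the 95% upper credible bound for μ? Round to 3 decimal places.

Need U with P(μ ≤ U) = 0.95: U = 8.07 + z_{0.05}·0.57.
z = 1.645; U = 8.07 + 1.645 × 0.57 = 9.008.

9.008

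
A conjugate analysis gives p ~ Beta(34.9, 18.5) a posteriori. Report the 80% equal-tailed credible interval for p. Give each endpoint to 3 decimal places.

Posterior: Beta(34.9, 18.5).
Equal-tailed 80% interval: the 0.1 and 0.9 quantiles of Beta(34.9, 18.5).
Posterior mean ≈ 0.654, SD ≈ 0.065; a Normal approximation gives roughly [0.571, 0.736].
Exact: F⁻¹(0.1) = 0.569; F⁻¹(0.9) = 0.735.

[0.569, 0.735]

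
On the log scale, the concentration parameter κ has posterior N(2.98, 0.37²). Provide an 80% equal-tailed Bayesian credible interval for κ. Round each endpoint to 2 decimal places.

[12.25, 31.63]

On the log scale the 80% interval is 2.98 ± 1.282 × 0.37 = [2.5058, 3.4542].
Exponentiate: [e^2.5058, e^3.4542] = [12.25, 31.63].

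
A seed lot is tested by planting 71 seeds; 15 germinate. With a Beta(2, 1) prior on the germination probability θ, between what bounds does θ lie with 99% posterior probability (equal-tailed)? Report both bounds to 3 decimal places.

[0.120, 0.367]

Posterior: Beta(2+15, 1+56) = Beta(17, 57).
Equal-tailed 99% interval: the 0.005 and 0.995 quantiles of Beta(17, 57).
Posterior mean ≈ 0.230, SD ≈ 0.049; a Normal approximation gives roughly [0.105, 0.355].
Exact: F⁻¹(0.005) = 0.120; F⁻¹(0.995) = 0.367.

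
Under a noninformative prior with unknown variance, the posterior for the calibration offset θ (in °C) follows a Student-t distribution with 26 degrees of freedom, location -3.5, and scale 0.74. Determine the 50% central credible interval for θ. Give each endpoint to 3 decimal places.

The t_26 distribution is symmetric; the 50% interval is -3.5 ± t·0.74 with t_{0.75,26} = 0.684.
Half-width: 0.684 × 0.74 = 0.506.
-3.5 − 0.506 = -4.006; -3.5 + 0.506 = -2.994.

[-4.006, -2.994]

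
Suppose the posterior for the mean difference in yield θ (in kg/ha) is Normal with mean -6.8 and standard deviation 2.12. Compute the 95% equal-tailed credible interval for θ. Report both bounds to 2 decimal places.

[-10.96, -2.64]

The posterior is symmetric, so the 95% equal-tailed interval is θ = -6.8 ± z·2.12 with z = 1.960.
Half-width: 1.960 × 2.12 = 4.16.
-6.8 − 4.16 = -10.96; -6.8 + 4.16 = -2.64.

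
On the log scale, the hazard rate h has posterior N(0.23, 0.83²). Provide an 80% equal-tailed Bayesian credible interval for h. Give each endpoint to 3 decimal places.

On the log scale the 80% interval is 0.23 ± 1.282 × 0.83 = [-0.8337, 1.2937].
Exponentiate: [e^-0.8337, e^1.2937] = [0.434, 3.646].

[0.434, 3.646]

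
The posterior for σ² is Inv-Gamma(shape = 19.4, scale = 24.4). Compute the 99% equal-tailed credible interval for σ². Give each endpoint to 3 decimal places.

Inverse-Gamma(19.4, 24.4) quantiles: F⁻¹(0.005) and F⁻¹(0.995).
Equivalently, 1/σ² ~ Gamma(19.4, rate = 24.4); invert its 0.995 and 0.005 quantiles.
Posterior mean ≈ 1.326, SD ≈ 0.318; a Normal approximation gives roughly [0.507, 2.145].
Exact: lower = 0.748; upper = 2.458.

[0.748, 2.458]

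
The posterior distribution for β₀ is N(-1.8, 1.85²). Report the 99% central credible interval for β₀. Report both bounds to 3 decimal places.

The posterior is symmetric, so the 99% equal-tailed interval is β₀ = -1.8 ± z·1.85 with z = 2.576.
Half-width: 2.576 × 1.85 = 4.765.
-1.8 − 4.765 = -6.565; -1.8 + 4.765 = 2.965.

[-6.565, 2.965]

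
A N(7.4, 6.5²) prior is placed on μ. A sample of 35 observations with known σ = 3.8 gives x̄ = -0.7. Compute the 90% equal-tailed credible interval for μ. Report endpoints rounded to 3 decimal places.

Posterior precision = 1/6.5² + 35/3.8² = 0.0237 + 2.4238 = 2.4475, so posterior SD = 0.6392.
Posterior mean = (7.4/6.5² + 35·-0.7/3.8²) / 2.4475 = -0.6217.
Interval: -0.6217 ± 1.645 × 0.6392 → [-1.673, 0.430].

[-1.673, 0.430]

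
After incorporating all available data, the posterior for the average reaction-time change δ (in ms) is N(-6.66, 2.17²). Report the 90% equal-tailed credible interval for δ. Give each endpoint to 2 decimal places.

[-10.23, -3.09]

The posterior is symmetric, so the 90% equal-tailed interval is δ = -6.66 ± z·2.17 with z = 1.645.
Half-width: 1.645 × 2.17 = 3.57.
-6.66 − 3.57 = -10.23; -6.66 + 3.57 = -3.09.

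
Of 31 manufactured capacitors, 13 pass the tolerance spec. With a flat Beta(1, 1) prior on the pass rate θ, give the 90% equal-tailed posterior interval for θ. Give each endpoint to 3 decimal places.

[0.287, 0.567]

Posterior: Beta(1+13, 1+18) = Beta(14, 19).
Equal-tailed 90% interval: the 0.05 and 0.95 quantiles of Beta(14, 19).
Posterior mean ≈ 0.424, SD ≈ 0.085; a Normal approximation gives roughly [0.285, 0.564].
Exact: F⁻¹(0.05) = 0.287; F⁻¹(0.95) = 0.567.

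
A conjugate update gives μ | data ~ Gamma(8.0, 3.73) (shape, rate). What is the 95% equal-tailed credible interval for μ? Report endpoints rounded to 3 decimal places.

[0.926, 3.867]

Posterior: Gamma(shape 8.0, rate 3.73).
Equal-tailed 95% interval: Gamma(8.0, 3.73) quantiles at 0.025 and 0.975.
Posterior mean ≈ 2.145, SD ≈ 0.758; a Normal approximation gives roughly [0.659, 3.631].
Exact: lower = 0.926; upper = 3.867.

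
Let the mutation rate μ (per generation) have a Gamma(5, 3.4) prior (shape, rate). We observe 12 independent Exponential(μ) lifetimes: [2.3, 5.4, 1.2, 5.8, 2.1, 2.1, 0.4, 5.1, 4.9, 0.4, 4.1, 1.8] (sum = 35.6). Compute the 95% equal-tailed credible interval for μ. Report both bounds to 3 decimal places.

[0.254, 0.666]

Posterior: Gamma(5+12, 3.4+35.6) = Gamma(17, 39.0) (shape, rate).
Equal-tailed 95% interval: Gamma(17, 39.0) quantiles at 0.025 and 0.975.
Posterior mean ≈ 0.436, SD ≈ 0.106; a Normal approximation gives roughly [0.229, 0.643].
Exact: lower = 0.254; upper = 0.666.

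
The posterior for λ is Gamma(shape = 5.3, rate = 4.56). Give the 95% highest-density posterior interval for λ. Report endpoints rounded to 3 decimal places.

[0.300, 2.163]

The posterior is unimodal and skewed, so the HPD interval has equal density at both endpoints and is the shortest 95% interval.
Solving f(0.300) = f(2.163) with F(2.163) − F(0.300) = 0.95 gives [0.300, 2.163].
For comparison, the equal-tailed interval is [0.393, 2.341]; the HPD is narrower and shifted toward the mode.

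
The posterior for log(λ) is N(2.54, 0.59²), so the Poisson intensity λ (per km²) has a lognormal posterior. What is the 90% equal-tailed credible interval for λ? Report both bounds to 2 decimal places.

[4.80, 33.46]

On the log scale the 90% interval is 2.54 ± 1.645 × 0.59 = [1.5695, 3.5105].
Exponentiate: [e^1.5695, e^3.5105] = [4.80, 33.46].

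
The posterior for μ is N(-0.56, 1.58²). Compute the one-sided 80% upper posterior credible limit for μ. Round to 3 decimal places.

Need U with P(μ ≤ U) = 0.80: U = -0.56 + z_{0.2}·1.58.
z = 0.842; U = -0.56 + 0.842 × 1.58 = 0.770.

0.770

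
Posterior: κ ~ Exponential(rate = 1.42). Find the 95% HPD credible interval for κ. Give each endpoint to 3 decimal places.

The exponential density is strictly decreasing on [0, ∞), so the HPD interval is anchored at 0: [0, q] with P(κ ≤ q) = 0.95.
q = −ln(1 − 0.95) / 1.42 = 2.9957 / 1.42 = 2.110.

[0.000, 2.110]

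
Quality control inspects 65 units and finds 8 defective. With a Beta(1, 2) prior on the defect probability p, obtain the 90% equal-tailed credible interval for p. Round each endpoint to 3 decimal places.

Posterior: Beta(1+8, 2+57) = Beta(9, 59).
Equal-tailed 90% interval: the 0.05 and 0.95 quantiles of Beta(9, 59).
Posterior mean ≈ 0.132, SD ≈ 0.041; a Normal approximation gives roughly [0.065, 0.199].
Exact: F⁻¹(0.05) = 0.072; F⁻¹(0.95) = 0.205.

[0.072, 0.205]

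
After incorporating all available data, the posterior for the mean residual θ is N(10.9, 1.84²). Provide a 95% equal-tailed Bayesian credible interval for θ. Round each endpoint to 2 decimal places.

[7.29, 14.51]

The posterior is symmetric, so the 95% equal-tailed interval is θ = 10.9 ± z·1.84 with z = 1.960.
Half-width: 1.960 × 1.84 = 3.61.
10.9 − 3.61 = 7.29; 10.9 + 3.61 = 14.51.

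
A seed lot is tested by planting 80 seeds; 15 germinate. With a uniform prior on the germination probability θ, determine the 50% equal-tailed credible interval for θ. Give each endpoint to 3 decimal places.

[0.164, 0.223]

Posterior: Beta(1+15, 1+65) = Beta(16, 66).
Equal-tailed 50% interval: the 0.25 and 0.75 quantiles of Beta(16, 66).
Posterior mean ≈ 0.195, SD ≈ 0.043; a Normal approximation gives roughly [0.166, 0.224].
Exact: F⁻¹(0.25) = 0.164; F⁻¹(0.75) = 0.223.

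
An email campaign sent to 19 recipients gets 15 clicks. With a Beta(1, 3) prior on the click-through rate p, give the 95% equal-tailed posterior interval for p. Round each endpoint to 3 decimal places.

[0.498, 0.861]

Posterior: Beta(1+15, 3+4) = Beta(16, 7).
Equal-tailed 95% interval: the 0.025 and 0.975 quantiles of Beta(16, 7).
Posterior mean ≈ 0.696, SD ≈ 0.094; a Normal approximation gives roughly [0.512, 0.880].
Exact: F⁻¹(0.025) = 0.498; F⁻¹(0.975) = 0.861.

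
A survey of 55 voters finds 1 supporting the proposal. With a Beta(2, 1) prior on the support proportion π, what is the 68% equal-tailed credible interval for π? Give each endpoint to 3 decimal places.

Posterior: Beta(2+1, 1+54) = Beta(3, 55).
Equal-tailed 68% interval: the 0.16 and 0.84 quantiles of Beta(3, 55).
Posterior mean ≈ 0.052, SD ≈ 0.029; a Normal approximation gives roughly [0.023, 0.080].
Exact: F⁻¹(0.16) = 0.024; F⁻¹(0.84) = 0.079.

[0.024, 0.079]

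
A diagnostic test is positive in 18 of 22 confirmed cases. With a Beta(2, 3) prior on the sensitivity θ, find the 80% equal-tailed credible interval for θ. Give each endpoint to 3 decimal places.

[0.630, 0.843]

Posterior: Beta(2+18, 3+4) = Beta(20, 7).
Equal-tailed 80% interval: the 0.1 and 0.9 quantiles of Beta(20, 7).
Posterior mean ≈ 0.741, SD ≈ 0.083; a Normal approximation gives roughly [0.635, 0.847].
Exact: F⁻¹(0.1) = 0.630; F⁻¹(0.9) = 0.843.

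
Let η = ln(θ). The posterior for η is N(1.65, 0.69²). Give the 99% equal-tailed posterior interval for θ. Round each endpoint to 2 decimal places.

[0.88, 30.79]

On the log scale the 99% interval is 1.65 ± 2.576 × 0.69 = [-0.1273, 3.4273].
Exponentiate: [e^-0.1273, e^3.4273] = [0.88, 30.79].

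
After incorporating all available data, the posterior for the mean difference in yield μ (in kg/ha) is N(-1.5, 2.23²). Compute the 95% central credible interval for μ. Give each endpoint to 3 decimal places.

[-5.871, 2.871]

The posterior is symmetric, so the 95% equal-tailed interval is μ = -1.5 ± z·2.23 with z = 1.960.
Half-width: 1.960 × 2.23 = 4.371.
-1.5 − 4.371 = -5.871; -1.5 + 4.371 = 2.871.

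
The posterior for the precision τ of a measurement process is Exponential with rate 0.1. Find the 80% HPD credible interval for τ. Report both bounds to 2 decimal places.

The exponential density is strictly decreasing on [0, ∞), so the HPD interval is anchored at 0: [0, q] with P(τ ≤ q) = 0.80.
q = −ln(1 − 0.80) / 0.1 = 1.6094 / 0.1 = 16.09.

[0.00, 16.09]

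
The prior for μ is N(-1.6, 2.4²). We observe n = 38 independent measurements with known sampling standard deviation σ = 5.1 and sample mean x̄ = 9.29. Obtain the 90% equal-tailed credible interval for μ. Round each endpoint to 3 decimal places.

Posterior precision = 1/2.4² + 38/5.1² = 0.1736 + 1.4610 = 1.6346, so posterior SD = 0.7822.
Posterior mean = (-1.6/2.4² + 38·9.29/5.1²) / 1.6346 = 8.1334.
Interval: 8.1334 ± 1.645 × 0.7822 → [6.847, 9.420].

[6.847, 9.420]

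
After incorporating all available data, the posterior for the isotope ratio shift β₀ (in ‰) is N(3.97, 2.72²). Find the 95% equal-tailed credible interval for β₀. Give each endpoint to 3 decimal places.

[-1.361, 9.301]

The posterior is symmetric, so the 95% equal-tailed interval is β₀ = 3.97 ± z·2.72 with z = 1.960.
Half-width: 1.960 × 2.72 = 5.331.
3.97 − 5.331 = -1.361; 3.97 + 5.331 = 9.301.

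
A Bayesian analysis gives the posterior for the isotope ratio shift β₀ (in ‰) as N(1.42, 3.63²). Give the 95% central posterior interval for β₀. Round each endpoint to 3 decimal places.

[-5.695, 8.535]

The posterior is symmetric, so the 95% equal-tailed interval is β₀ = 1.42 ± z·3.63 with z = 1.960.
Half-width: 1.960 × 3.63 = 7.115.
1.42 − 7.115 = -5.695; 1.42 + 7.115 = 8.535.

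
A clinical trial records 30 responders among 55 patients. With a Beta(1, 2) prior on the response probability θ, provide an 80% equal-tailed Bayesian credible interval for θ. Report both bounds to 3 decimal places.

Posterior: Beta(1+30, 2+25) = Beta(31, 27).
Equal-tailed 80% interval: the 0.1 and 0.9 quantiles of Beta(31, 27).
Posterior mean ≈ 0.534, SD ≈ 0.065; a Normal approximation gives roughly [0.451, 0.618].
Exact: F⁻¹(0.1) = 0.451; F⁻¹(0.9) = 0.618.

[0.451, 0.618]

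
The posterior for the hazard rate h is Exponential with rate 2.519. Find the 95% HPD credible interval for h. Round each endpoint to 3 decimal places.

[0.000, 1.189]

The exponential density is strictly decreasing on [0, ∞), so the HPD interval is anchored at 0: [0, q] with P(h ≤ q) = 0.95.
q = −ln(1 − 0.95) / 2.519 = 2.9957 / 2.519 = 1.189.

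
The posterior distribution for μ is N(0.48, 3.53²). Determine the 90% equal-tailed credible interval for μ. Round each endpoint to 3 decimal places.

The posterior is symmetric, so the 90% equal-tailed interval is μ = 0.48 ± z·3.53 with z = 1.645.
Half-width: 1.645 × 3.53 = 5.806.
0.48 − 5.806 = -5.326; 0.48 + 5.806 = 6.286.

[-5.326, 6.286]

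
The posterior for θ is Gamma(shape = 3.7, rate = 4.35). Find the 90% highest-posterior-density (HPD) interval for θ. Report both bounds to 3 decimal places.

The posterior is unimodal and skewed, so the HPD interval has equal density at both endpoints and is the shortest 90% interval.
Solving f(0.179) = f(1.497) with F(1.497) − F(0.179) = 0.90 gives [0.179, 1.497].
For comparison, the equal-tailed interval is [0.275, 1.684]; the HPD is narrower and shifted toward the mode.

[0.179, 1.497]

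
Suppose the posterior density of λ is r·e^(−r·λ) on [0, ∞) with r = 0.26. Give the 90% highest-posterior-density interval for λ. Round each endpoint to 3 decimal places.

[0.000, 8.856]

The exponential density is strictly decreasing on [0, ∞), so the HPD interval is anchored at 0: [0, q] with P(λ ≤ q) = 0.90.
q = −ln(1 − 0.90) / 0.26 = 2.3026 / 0.26 = 8.856.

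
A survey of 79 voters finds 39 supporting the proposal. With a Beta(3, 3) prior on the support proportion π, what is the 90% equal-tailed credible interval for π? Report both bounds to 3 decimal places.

Posterior: Beta(3+39, 3+40) = Beta(42, 43).
Equal-tailed 90% interval: the 0.05 and 0.95 quantiles of Beta(42, 43).
Posterior mean ≈ 0.494, SD ≈ 0.054; a Normal approximation gives roughly [0.405, 0.583].
Exact: F⁻¹(0.05) = 0.405; F⁻¹(0.95) = 0.583.

[0.405, 0.583]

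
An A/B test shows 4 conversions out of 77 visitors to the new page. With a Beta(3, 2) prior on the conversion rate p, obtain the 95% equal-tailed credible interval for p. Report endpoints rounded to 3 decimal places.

[0.035, 0.154]

Posterior: Beta(3+4, 2+73) = Beta(7, 75).
Equal-tailed 95% interval: the 0.025 and 0.975 quantiles of Beta(7, 75).
Posterior mean ≈ 0.085, SD ≈ 0.031; a Normal approximation gives roughly [0.025, 0.145].
Exact: F⁻¹(0.025) = 0.035; F⁻¹(0.975) = 0.154.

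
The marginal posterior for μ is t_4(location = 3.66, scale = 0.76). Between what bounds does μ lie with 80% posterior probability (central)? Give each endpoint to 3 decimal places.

[2.495, 4.825]

The t_4 distribution is symmetric; the 80% interval is 3.66 ± t·0.76 with t_{0.9,4} = 1.533.
Half-width: 1.533 × 0.76 = 1.165.
3.66 − 1.165 = 2.495; 3.66 + 1.165 = 4.825.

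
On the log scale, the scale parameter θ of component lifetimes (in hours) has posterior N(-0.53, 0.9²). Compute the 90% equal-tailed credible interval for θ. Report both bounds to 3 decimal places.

[0.134, 2.587]

On the log scale the 90% interval is -0.53 ± 1.645 × 0.9 = [-2.0104, 0.9504].
Exponentiate: [e^-2.0104, e^0.9504] = [0.134, 2.587].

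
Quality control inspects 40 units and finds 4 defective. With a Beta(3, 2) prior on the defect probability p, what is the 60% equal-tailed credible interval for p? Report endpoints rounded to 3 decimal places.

Posterior: Beta(3+4, 2+36) = Beta(7, 38).
Equal-tailed 60% interval: the 0.2 and 0.8 quantiles of Beta(7, 38).
Posterior mean ≈ 0.156, SD ≈ 0.053; a Normal approximation gives roughly [0.111, 0.201].
Exact: F⁻¹(0.2) = 0.109; F⁻¹(0.8) = 0.199.

[0.109, 0.199]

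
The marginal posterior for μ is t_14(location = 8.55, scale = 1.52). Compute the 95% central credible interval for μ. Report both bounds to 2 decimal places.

The t_14 distribution is symmetric; the 95% interval is 8.55 ± t·1.52 with t_{0.975,14} = 2.145.
Half-width: 2.145 × 1.52 = 3.26.
8.55 − 3.26 = 5.29; 8.55 + 3.26 = 11.81.

[5.29, 11.81]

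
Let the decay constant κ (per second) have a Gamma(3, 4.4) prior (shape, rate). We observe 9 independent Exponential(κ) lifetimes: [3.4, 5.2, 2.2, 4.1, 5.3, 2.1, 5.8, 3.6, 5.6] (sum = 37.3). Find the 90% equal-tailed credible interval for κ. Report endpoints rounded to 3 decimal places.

Posterior: Gamma(3+9, 4.4+37.3) = Gamma(12, 41.7) (shape, rate).
Equal-tailed 90% interval: Gamma(12, 41.7) quantiles at 0.05 and 0.95.
Posterior mean ≈ 0.288, SD ≈ 0.083; a Normal approximation gives roughly [0.151, 0.424].
Exact: lower = 0.166; upper = 0.437.

[0.166, 0.437]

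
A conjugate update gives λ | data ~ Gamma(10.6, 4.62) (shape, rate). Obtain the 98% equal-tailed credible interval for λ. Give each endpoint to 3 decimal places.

[0.977, 4.243]

Posterior: Gamma(shape 10.6, rate 4.62).
Equal-tailed 98% interval: Gamma(10.6, 4.62) quantiles at 0.01 and 0.99.
Posterior mean ≈ 2.294, SD ≈ 0.705; a Normal approximation gives roughly [0.655, 3.934].
Exact: lower = 0.977; upper = 4.243.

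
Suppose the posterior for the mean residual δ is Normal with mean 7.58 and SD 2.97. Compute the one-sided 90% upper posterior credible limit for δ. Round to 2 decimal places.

11.39

Need U with P(δ ≤ U) = 0.90: U = 7.58 + z_{0.1}·2.97.
z = 1.282; U = 7.58 + 1.282 × 2.97 = 11.39.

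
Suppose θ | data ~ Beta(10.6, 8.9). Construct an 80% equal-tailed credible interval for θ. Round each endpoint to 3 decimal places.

Posterior: Beta(10.6, 8.9).
Equal-tailed 80% interval: the 0.1 and 0.9 quantiles of Beta(10.6, 8.9).
Posterior mean ≈ 0.544, SD ≈ 0.110; a Normal approximation gives roughly [0.403, 0.685].
Exact: F⁻¹(0.1) = 0.399; F⁻¹(0.9) = 0.686.

[0.399, 0.686]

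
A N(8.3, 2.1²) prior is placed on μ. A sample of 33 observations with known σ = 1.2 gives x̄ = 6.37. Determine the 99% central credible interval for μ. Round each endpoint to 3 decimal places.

[5.853, 6.924]

Posterior precision = 1/2.1² + 33/1.2² = 0.2268 + 22.9167 = 23.1434, so posterior SD = 0.2079.
Posterior mean = (8.3/2.1² + 33·6.37/1.2²) / 23.1434 = 6.3889.
Interval: 6.3889 ± 2.576 × 0.2079 → [5.853, 6.924].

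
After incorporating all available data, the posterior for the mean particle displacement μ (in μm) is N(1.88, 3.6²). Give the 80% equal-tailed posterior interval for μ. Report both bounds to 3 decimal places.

The posterior is symmetric, so the 80% equal-tailed interval is μ = 1.88 ± z·3.6 with z = 1.282.
Half-width: 1.282 × 3.6 = 4.614.
1.88 − 4.614 = -2.734; 1.88 + 4.614 = 6.494.

[-2.734, 6.494]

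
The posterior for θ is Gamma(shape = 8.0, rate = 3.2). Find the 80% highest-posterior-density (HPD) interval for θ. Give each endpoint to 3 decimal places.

[1.283, 3.442]

The posterior is unimodal and skewed, so the HPD interval has equal density at both endpoints and is the shortest 80% interval.
Solving f(1.283) = f(3.442) with F(3.442) − F(1.283) = 0.80 gives [1.283, 3.442].
For comparison, the equal-tailed interval is [1.455, 3.678]; the HPD is narrower and shifted toward the mode.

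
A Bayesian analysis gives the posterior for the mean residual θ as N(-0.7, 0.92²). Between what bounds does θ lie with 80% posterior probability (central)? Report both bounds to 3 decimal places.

[-1.879, 0.479]

The posterior is symmetric, so the 80% equal-tailed interval is θ = -0.7 ± z·0.92 with z = 1.282.
Half-width: 1.282 × 0.92 = 1.179.
-0.7 − 1.179 = -1.879; -0.7 + 1.179 = 0.479.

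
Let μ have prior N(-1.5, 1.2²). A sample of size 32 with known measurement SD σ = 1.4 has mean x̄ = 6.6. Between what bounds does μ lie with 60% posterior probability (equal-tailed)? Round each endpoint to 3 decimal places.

[6.066, 6.474]

Posterior precision = 1/1.2² + 32/1.4² = 0.6944 + 16.3265 = 17.0210, so posterior SD = 0.2424.
Posterior mean = (-1.5/1.2² + 32·6.6/1.4²) / 17.0210 = 6.2695.
Interval: 6.2695 ± 0.842 × 0.2424 → [6.066, 6.474].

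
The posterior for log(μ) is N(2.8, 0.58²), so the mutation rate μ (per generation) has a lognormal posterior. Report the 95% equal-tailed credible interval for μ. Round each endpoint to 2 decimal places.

On the log scale the 95% interval is 2.8 ± 1.960 × 0.58 = [1.6632, 3.9368].
Exponentiate: [e^1.6632, e^3.9368] = [5.28, 51.25].

[5.28, 51.25]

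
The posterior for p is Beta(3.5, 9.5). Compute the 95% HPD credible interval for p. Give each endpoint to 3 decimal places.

[0.058, 0.501]

The posterior is unimodal and skewed, so the HPD interval has equal density at both endpoints and is the shortest 95% interval.
Solving f(0.058) = f(0.501) with F(0.501) − F(0.058) = 0.95 gives [0.058, 0.501].
For comparison, the equal-tailed interval is [0.076, 0.529]; the HPD is narrower and shifted toward the mode.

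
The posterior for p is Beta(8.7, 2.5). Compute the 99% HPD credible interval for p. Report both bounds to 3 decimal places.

[0.444, 0.991]

The posterior is unimodal and skewed, so the HPD interval has equal density at both endpoints and is the shortest 99% interval.
Solving f(0.444) = f(0.991) with F(0.991) − F(0.444) = 0.99 gives [0.444, 0.991].
For comparison, the equal-tailed interval is [0.409, 0.978]; the HPD is narrower and shifted toward the mode.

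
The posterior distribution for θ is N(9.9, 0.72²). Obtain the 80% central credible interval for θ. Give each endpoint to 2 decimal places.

[8.98, 10.82]

The posterior is symmetric, so the 80% equal-tailed interval is θ = 9.9 ± z·0.72 with z = 1.282.
Half-width: 1.282 × 0.72 = 0.92.
9.9 − 0.92 = 8.98; 9.9 + 0.92 = 10.82.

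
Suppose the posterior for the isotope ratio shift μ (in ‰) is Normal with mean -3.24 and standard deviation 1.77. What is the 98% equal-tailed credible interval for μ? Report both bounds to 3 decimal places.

[-7.358, 0.878]

The posterior is symmetric, so the 98% equal-tailed interval is μ = -3.24 ± z·1.77 with z = 2.326.
Half-width: 2.326 × 1.77 = 4.118.
-3.24 − 4.118 = -7.358; -3.24 + 4.118 = 0.878.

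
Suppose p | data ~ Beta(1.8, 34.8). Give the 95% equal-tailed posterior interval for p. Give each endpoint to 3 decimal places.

[0.005, 0.138]

Posterior: Beta(1.8, 34.8).
Equal-tailed 95% interval: the 0.025 and 0.975 quantiles of Beta(1.8, 34.8).
Posterior mean ≈ 0.049, SD ≈ 0.035; a Normal approximation gives roughly [-0.020, 0.118].
Exact: F⁻¹(0.025) = 0.005; F⁻¹(0.975) = 0.138.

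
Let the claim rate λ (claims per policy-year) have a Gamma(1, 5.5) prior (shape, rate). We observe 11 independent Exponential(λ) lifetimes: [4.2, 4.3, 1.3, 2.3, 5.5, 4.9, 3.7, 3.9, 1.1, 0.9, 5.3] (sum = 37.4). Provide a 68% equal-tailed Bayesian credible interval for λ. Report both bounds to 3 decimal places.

Posterior: Gamma(1+11, 5.5+37.4) = Gamma(12, 42.9) (shape, rate).
Equal-tailed 68% interval: Gamma(12, 42.9) quantiles at 0.16 and 0.84.
Posterior mean ≈ 0.280, SD ≈ 0.081; a Normal approximation gives roughly [0.199, 0.360].
Exact: lower = 0.200; upper = 0.359.

[0.200, 0.359]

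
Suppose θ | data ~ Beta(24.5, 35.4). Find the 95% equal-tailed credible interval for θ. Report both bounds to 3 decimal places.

Posterior: Beta(24.5, 35.4).
Equal-tailed 95% interval: the 0.025 and 0.975 quantiles of Beta(24.5, 35.4).
Posterior mean ≈ 0.409, SD ≈ 0.063; a Normal approximation gives roughly [0.286, 0.532].
Exact: F⁻¹(0.025) = 0.289; F⁻¹(0.975) = 0.535.

[0.289, 0.535]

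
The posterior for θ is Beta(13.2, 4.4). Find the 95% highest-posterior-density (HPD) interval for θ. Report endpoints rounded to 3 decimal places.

[0.553, 0.931]

The posterior is unimodal and skewed, so the HPD interval has equal density at both endpoints and is the shortest 95% interval.
Solving f(0.553) = f(0.931) with F(0.931) − F(0.553) = 0.95 gives [0.553, 0.931].
For comparison, the equal-tailed interval is [0.530, 0.916]; the HPD is narrower and shifted toward the mode.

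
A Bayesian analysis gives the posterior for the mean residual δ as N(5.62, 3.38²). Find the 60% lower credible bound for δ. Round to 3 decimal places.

4.764

Need L with P(δ ≥ L) = 0.60: L = 5.62 − z_{0.4}·3.38.
z = 0.253; L = 5.62 − 0.253 × 3.38 = 4.764.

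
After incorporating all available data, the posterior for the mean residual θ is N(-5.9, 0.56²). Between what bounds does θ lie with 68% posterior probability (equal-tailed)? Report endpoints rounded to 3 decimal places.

[-6.457, -5.343]

The posterior is symmetric, so the 68% equal-tailed interval is θ = -5.9 ± z·0.56 with z = 0.994.
Half-width: 0.994 × 0.56 = 0.557.
-5.9 − 0.557 = -6.457; -5.9 + 0.557 = -5.343.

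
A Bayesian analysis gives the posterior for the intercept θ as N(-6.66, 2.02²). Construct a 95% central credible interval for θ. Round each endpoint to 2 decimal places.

[-10.62, -2.70]

The posterior is symmetric, so the 95% equal-tailed interval is θ = -6.66 ± z·2.02 with z = 1.960.
Half-width: 1.960 × 2.02 = 3.96.
-6.66 − 3.96 = -10.62; -6.66 + 3.96 = -2.70.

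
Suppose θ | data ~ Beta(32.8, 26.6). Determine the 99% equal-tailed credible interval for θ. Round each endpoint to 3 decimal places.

[0.387, 0.711]

Posterior: Beta(32.8, 26.6).
Equal-tailed 99% interval: the 0.005 and 0.995 quantiles of Beta(32.8, 26.6).
Posterior mean ≈ 0.552, SD ≈ 0.064; a Normal approximation gives roughly [0.387, 0.717].
Exact: F⁻¹(0.005) = 0.387; F⁻¹(0.995) = 0.711.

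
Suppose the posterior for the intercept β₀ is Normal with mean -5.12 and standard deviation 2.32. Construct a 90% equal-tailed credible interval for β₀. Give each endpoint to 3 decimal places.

The posterior is symmetric, so the 90% equal-tailed interval is β₀ = -5.12 ± z·2.32 with z = 1.645.
Half-width: 1.645 × 2.32 = 3.816.
-5.12 − 3.816 = -8.936; -5.12 + 3.816 = -1.304.

[-8.936, -1.304]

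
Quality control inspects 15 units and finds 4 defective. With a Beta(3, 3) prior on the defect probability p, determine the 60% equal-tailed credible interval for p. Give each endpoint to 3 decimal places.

Posterior: Beta(3+4, 3+11) = Beta(7, 14).
Equal-tailed 60% interval: the 0.2 and 0.8 quantiles of Beta(7, 14).
Posterior mean ≈ 0.333, SD ≈ 0.101; a Normal approximation gives roughly [0.249, 0.418].
Exact: F⁻¹(0.2) = 0.245; F⁻¹(0.8) = 0.418.

[0.245, 0.418]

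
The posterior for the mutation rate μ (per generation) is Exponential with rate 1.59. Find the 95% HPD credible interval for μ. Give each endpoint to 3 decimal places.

The exponential density is strictly decreasing on [0, ∞), so the HPD interval is anchored at 0: [0, q] with P(μ ≤ q) = 0.95.
q = −ln(1 − 0.95) / 1.59 = 2.9957 / 1.59 = 1.884.

[0.000, 1.884]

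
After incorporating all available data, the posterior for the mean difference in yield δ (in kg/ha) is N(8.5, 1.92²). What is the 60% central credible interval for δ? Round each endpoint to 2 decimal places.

[6.88, 10.12]

The posterior is symmetric, so the 60% equal-tailed interval is δ = 8.5 ± z·1.92 with z = 0.842.
Half-width: 0.842 × 1.92 = 1.62.
8.5 − 1.62 = 6.88; 8.5 + 1.62 = 10.12.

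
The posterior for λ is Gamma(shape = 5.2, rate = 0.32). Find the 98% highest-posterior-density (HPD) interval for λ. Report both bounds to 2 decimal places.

[3.14, 34.65]

The posterior is unimodal and skewed, so the HPD interval has equal density at both endpoints and is the shortest 98% interval.
Solving f(3.14) = f(34.65) with F(34.65) − F(3.14) = 0.98 gives [3.14, 34.65].
For comparison, the equal-tailed interval is [4.30, 37.22]; the HPD is narrower and shifted toward the mode.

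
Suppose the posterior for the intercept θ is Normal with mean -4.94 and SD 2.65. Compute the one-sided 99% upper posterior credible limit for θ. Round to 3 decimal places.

1.225

Need U with P(θ ≤ U) = 0.99: U = -4.94 + z_{0.01}·2.65.
z = 2.326; U = -4.94 + 2.326 × 2.65 = 1.225.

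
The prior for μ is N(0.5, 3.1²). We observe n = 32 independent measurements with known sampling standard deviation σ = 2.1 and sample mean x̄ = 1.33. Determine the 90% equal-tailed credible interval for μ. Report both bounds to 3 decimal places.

[0.712, 1.925]

Posterior precision = 1/3.1² + 32/2.1² = 0.1041 + 7.2562 = 7.3603, so posterior SD = 0.3686.
Posterior mean = (0.5/3.1² + 32·1.33/2.1²) / 7.3603 = 1.3183.
Interval: 1.3183 ± 1.645 × 0.3686 → [0.712, 1.925].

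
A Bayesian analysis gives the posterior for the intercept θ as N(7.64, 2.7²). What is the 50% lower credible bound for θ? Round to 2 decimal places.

Need L with P(θ ≥ L) = 0.50: L = 7.64 − z_{0.5}·2.7.
z = 0.000; L = 7.64 − 0.000 × 2.7 = 7.64.

7.64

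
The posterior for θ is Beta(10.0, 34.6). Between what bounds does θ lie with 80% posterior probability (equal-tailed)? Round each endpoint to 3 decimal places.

Posterior: Beta(10.0, 34.6).
Equal-tailed 80% interval: the 0.1 and 0.9 quantiles of Beta(10.0, 34.6).
Posterior mean ≈ 0.224, SD ≈ 0.062; a Normal approximation gives roughly [0.145, 0.303].
Exact: F⁻¹(0.1) = 0.148; F⁻¹(0.9) = 0.306.

[0.148, 0.306]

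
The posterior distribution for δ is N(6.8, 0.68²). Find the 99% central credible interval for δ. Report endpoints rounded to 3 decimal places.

[5.048, 8.552]

The posterior is symmetric, so the 99% equal-tailed interval is δ = 6.8 ± z·0.68 with z = 2.576.
Half-width: 2.576 × 0.68 = 1.752.
6.8 − 1.752 = 5.048; 6.8 + 1.752 = 8.552.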